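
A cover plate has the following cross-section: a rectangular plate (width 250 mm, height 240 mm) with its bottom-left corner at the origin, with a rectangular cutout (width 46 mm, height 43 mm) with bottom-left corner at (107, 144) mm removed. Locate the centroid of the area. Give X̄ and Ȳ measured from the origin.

X̄ = 124.83 mm, Ȳ = 118.45 mm

Part | A | x̄ᵢ | ȳᵢ | A·x̄ᵢ | A·ȳᵢ
plate | 60000.00 | 125.00 | 120.00 | 7500000.00 | 7200000.00
hole | -1978.00 | 130.00 | 165.50 | -257140.00 | -327359.00
Σ | 58022.00 |  |  | 7242860.00 | 6872641.00
X̄ = 7242860.00 / 58022.00 = 124.83 mm
Ȳ = 6872641.00 / 58022.00 = 118.45 mm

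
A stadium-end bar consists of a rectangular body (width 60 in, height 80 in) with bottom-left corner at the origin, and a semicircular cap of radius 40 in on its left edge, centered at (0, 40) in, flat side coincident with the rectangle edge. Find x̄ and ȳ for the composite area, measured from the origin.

Part | A | x̄ᵢ | ȳᵢ | A·x̄ᵢ | A·ȳᵢ
rectangular body | 4800.00 | 30.00 | 40.00 | 144000.00 | 192000.00
semicircular end | 2513.27 | -16.98 | 40.00 | -42666.67 | 100530.96
Σ | 7313.27 |  |  | 101333.33 | 292530.96
x̄ = 101333.33 / 7313.27 = 13.86 in
ȳ = 292530.96 / 7313.27 = 40.00 in

x̄ = 13.86 in, ȳ = 40.00 in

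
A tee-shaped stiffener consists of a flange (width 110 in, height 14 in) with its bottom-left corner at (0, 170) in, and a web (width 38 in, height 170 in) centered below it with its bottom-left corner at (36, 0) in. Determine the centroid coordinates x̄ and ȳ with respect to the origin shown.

x̄ = 55.00 in, ȳ = 102.71 in

web: A = 38 × 170 = 6460.00, centroid at (55.00, 85.00).
flange: A = 110 × 14 = 1540.00, centroid at (55.00, 177.00).
ΣA = 8000.00 in²
ΣAx̄ = (6460.00)(55.00) + (1540.00)(55.00) = 440000.00 in³
ΣAȳ = (6460.00)(85.00) + (1540.00)(177.00) = 821680.00 in³
x̄ = 440000.00 / 8000.00 = 55.00 in
ȳ = 821680.00 / 8000.00 = 102.71 in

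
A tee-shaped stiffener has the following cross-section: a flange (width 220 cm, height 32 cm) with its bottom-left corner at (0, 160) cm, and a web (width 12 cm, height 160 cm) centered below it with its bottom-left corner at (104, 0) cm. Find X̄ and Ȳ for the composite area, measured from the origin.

X̄ = 110.00 cm, Ȳ = 155.43 cm

web: A = 12 × 160 = 1920.00, centroid at (110.00, 80.00).
flange: A = 220 × 32 = 7040.00, centroid at (110.00, 176.00).
ΣA = 8960.00 cm², ΣAX̄ = 985600.00 cm³, ΣAȲ = 1392640.00 cm³.
X̄ = 985600.00/8960.00 = 110.00 cm; Ȳ = 1392640.00/8960.00 = 155.43 cm.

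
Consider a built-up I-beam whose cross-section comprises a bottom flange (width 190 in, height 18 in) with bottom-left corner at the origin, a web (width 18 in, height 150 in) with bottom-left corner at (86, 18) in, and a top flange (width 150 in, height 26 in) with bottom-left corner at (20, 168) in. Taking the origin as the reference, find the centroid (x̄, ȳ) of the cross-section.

Part | A | x̄ᵢ | ȳᵢ | A·x̄ᵢ | A·ȳᵢ
bottom flange | 3420.00 | 95.00 | 9.00 | 324900.00 | 30780.00
web | 2700.00 | 95.00 | 93.00 | 256500.00 | 251100.00
top flange | 3900.00 | 95.00 | 181.00 | 370500.00 | 705900.00
Σ | 10020.00 |  |  | 951900.00 | 987780.00
x̄ = 951900.00 / 10020.00 = 95.00 in
ȳ = 987780.00 / 10020.00 = 98.58 in

x̄ = 95.00 in, ȳ = 98.58 in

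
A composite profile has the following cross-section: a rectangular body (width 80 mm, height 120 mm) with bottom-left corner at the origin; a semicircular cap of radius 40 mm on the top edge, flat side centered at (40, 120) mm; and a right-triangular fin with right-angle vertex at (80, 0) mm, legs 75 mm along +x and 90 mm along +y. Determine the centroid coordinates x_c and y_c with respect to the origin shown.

x_c = 54.16 mm, y_c = 65.95 mm

rectangular body: A = 80 × 120 = 9600.00, centroid at (40.00, 60.00).
semicircular top: A = ½π·40² = 2513.27, centroid at (40.00, 136.98).
triangular fin: A = ½·75·90 = 3375.00, centroid at (105.00, 30.00).
ΣA = 15488.27 mm², ΣAx_c = 838905.96 mm³, ΣAy_c = 1021509.56 mm³.
x_c = 838905.96/15488.27 = 54.16 mm; y_c = 1021509.56/15488.27 = 65.95 mm.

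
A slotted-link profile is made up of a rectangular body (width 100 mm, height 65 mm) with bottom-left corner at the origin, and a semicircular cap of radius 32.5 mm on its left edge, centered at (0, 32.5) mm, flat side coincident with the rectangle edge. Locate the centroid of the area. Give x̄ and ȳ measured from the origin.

rectangular body: A = 100 × 65 = 6500.00, centroid at (50.00, 32.50).
semicircular end: A = ½π·32.5² = 1659.15, centroid at (-13.79, 32.50).
ΣA = 8159.15 mm², ΣAx̄ = 302114.58 mm³, ΣAȳ = 265172.49 mm³.
x̄ = 302114.58/8159.15 = 37.03 mm; ȳ = 265172.49/8159.15 = 32.50 mm.

x̄ = 37.03 mm, ȳ = 32.50 mm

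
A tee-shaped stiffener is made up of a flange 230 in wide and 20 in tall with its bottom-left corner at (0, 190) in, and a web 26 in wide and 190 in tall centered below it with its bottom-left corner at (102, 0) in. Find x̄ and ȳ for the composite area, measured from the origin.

Part | A | x̄ᵢ | ȳᵢ | A·x̄ᵢ | A·ȳᵢ
web | 4940.00 | 115.00 | 95.00 | 568100.00 | 469300.00
flange | 4600.00 | 115.00 | 200.00 | 529000.00 | 920000.00
Σ | 9540.00 |  |  | 1097100.00 | 1389300.00
x̄ = 1097100.00 / 9540.00 = 115.00 in
ȳ = 1389300.00 / 9540.00 = 145.63 in

x̄ = 115.00 in, ȳ = 145.63 in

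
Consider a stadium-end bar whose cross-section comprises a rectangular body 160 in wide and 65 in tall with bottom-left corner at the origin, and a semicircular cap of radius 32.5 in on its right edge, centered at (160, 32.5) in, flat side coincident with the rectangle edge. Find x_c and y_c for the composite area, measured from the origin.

x_c = 92.90 in, y_c = 32.50 in

rectangular body: A = 160 × 65 = 10400.00, centroid at (80.00, 32.50).
semicircular end: A = ½π·32.5² = 1659.15, centroid at (173.79, 32.50).
ΣA = 12059.15 in², ΣAx_c = 1120350.00 in³, ΣAy_c = 391922.49 in³.
x_c = 1120350.00/12059.15 = 92.90 in; y_c = 391922.49/12059.15 = 32.50 in.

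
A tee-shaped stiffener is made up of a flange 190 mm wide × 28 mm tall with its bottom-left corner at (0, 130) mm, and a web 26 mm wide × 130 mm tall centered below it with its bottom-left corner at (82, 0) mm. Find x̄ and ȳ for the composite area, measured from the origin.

x̄ = 95.00 mm, ȳ = 113.31 mm

web: A = 26 × 130 = 3380.00, centroid at (95.00, 65.00).
flange: A = 190 × 28 = 5320.00, centroid at (95.00, 144.00).
ΣA = 8700.00 mm², ΣAx̄ = 826500.00 mm³, ΣAȳ = 985780.00 mm³.
x̄ = 826500.00/8700.00 = 95.00 mm; ȳ = 985780.00/8700.00 = 113.31 mm.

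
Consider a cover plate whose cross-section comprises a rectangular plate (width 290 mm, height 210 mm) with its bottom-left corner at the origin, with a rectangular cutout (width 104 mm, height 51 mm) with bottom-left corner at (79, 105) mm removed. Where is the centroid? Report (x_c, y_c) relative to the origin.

x_c = 146.34 mm, y_c = 102.57 mm

plate: A = 290 × 210 = 60900.00, centroid at (145.00, 105.00).
hole: A = −(104 × 51) = -5304.00, centroid at (131.00, 130.50).
ΣA = 55596.00 mm², ΣAx_c = 8135676.00 mm³, ΣAy_c = 5702328.00 mm³.
x_c = 8135676.00/55596.00 = 146.34 mm; y_c = 5702328.00/55596.00 = 102.57 mm.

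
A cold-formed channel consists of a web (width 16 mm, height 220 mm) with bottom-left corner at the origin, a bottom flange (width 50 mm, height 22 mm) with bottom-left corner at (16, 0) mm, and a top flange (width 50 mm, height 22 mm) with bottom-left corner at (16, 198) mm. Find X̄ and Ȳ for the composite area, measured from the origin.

X̄ = 20.69 mm, Ȳ = 110.00 mm

web: A = 16 × 220 = 3520.00, centroid at (8.00, 110.00).
bottom flange: A = 50 × 22 = 1100.00, centroid at (41.00, 11.00).
top flange: A = 50 × 22 = 1100.00, centroid at (41.00, 209.00).
ΣA = 5720.00 mm²
ΣAX̄ = (3520.00)(8.00) + (1100.00)(41.00) + (1100.00)(41.00) = 118360.00 mm³
ΣAȲ = (3520.00)(110.00) + (1100.00)(11.00) + (1100.00)(209.00) = 629200.00 mm³
X̄ = 118360.00 / 5720.00 = 20.69 mm
Ȳ = 629200.00 / 5720.00 = 110.00 mm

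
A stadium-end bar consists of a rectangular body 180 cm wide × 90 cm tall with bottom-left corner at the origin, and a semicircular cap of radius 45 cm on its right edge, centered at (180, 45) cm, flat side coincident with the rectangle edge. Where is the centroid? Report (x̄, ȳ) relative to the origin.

rectangular body: A = 180 × 90 = 16200.00, centroid at (90.00, 45.00).
semicircular end: A = ½π·45² = 3180.86, centroid at (199.10, 45.00).
ΣA = 19380.86 cm², ΣAx̄ = 2091305.26 cm³, ΣAȳ = 872138.82 cm³.
x̄ = 2091305.26/19380.86 = 107.91 cm; ȳ = 872138.82/19380.86 = 45.00 cm.

x̄ = 107.91 cm, ȳ = 45.00 cm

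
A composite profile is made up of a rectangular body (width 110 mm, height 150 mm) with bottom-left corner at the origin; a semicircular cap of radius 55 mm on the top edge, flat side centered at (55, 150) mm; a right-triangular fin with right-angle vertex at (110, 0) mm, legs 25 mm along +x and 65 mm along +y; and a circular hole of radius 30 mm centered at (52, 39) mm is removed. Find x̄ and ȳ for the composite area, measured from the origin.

rectangular body: A = 110 × 150 = 16500.00, centroid at (55.00, 75.00).
semicircular top: A = ½π·55² = 4751.66, centroid at (55.00, 173.34).
triangular fin: A = ½·25·65 = 812.50, centroid at (118.33, 21.67).
hole: A = −π·30² = -2827.43, centroid at (52.00, 39.00).
ΣA = 19236.73 mm², ΣAx̄ = 1117960.54 mm³, ΣAȳ = 1968499.76 mm³.
x̄ = 1117960.54/19236.73 = 58.12 mm; ȳ = 1968499.76/19236.73 = 102.33 mm.

x̄ = 58.12 mm, ȳ = 102.33 mm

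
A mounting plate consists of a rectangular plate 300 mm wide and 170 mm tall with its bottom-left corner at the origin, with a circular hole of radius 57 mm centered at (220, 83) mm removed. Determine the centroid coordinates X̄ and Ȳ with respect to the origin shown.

X̄ = 132.48 mm, Ȳ = 85.50 mm

plate: A = 300 × 170 = 51000.00, centroid at (150.00, 85.00).
hole: A = −π·57² = -10207.03, centroid at (220.00, 83.00).
ΣA = 40792.97 mm²
ΣAX̄ = (51000.00)(150.00) + (-10207.03)(220.00) = 5404452.40 mm³
ΣAȲ = (51000.00)(85.00) + (-10207.03)(83.00) = 3487816.13 mm³
X̄ = 5404452.40 / 40792.97 = 132.48 mm
Ȳ = 3487816.13 / 40792.97 = 85.50 mm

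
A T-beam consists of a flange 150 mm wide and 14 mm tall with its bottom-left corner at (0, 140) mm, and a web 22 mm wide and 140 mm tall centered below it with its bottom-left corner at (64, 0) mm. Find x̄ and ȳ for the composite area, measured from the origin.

x̄ = 75.00 mm, ȳ = 101.22 mm

web: A = 22 × 140 = 3080.00, centroid at (75.00, 70.00).
flange: A = 150 × 14 = 2100.00, centroid at (75.00, 147.00).
ΣA = 5180.00 mm², ΣAx̄ = 388500.00 mm³, ΣAȳ = 524300.00 mm³.
x̄ = 388500.00/5180.00 = 75.00 mm; ȳ = 524300.00/5180.00 = 101.22 mm.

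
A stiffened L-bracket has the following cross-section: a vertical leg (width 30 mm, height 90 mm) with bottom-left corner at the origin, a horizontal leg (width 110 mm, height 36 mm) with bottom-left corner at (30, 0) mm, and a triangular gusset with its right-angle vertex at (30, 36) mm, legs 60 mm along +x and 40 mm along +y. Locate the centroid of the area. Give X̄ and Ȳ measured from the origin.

X̄ = 55.61 mm, Ȳ = 32.06 mm

vertical leg: A = 30 × 90 = 2700.00, centroid at (15.00, 45.00).
horizontal leg: A = 110 × 36 = 3960.00, centroid at (85.00, 18.00).
gusset: A = ½·60·40 = 1200.00, centroid at (50.00, 49.33).
ΣA = 7860.00 mm², ΣAX̄ = 437100.00 mm³, ΣAȲ = 251980.00 mm³.
X̄ = 437100.00/7860.00 = 55.61 mm; Ȳ = 251980.00/7860.00 = 32.06 mm.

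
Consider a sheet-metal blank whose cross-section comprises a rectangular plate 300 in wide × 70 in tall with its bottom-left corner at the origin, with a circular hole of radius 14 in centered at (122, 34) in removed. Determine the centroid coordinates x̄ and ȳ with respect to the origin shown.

x̄ = 150.85 in, ȳ = 35.03 in

plate: A = 300 × 70 = 21000.00, centroid at (150.00, 35.00).
hole: A = −π·14² = -615.75, centroid at (122.00, 34.00).
ΣA = 20384.25 in²
ΣAx̄ = (21000.00)(150.00) + (-615.75)(122.00) = 3074878.24 in³
ΣAȳ = (21000.00)(35.00) + (-615.75)(34.00) = 714064.43 in³
x̄ = 3074878.24 / 20384.25 = 150.85 in
ȳ = 714064.43 / 20384.25 = 35.03 in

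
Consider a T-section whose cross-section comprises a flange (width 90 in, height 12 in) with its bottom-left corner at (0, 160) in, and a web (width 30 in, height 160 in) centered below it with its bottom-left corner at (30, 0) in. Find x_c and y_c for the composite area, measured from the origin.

x_c = 45.00 in, y_c = 95.80 in

web: A = 30 × 160 = 4800.00, centroid at (45.00, 80.00).
flange: A = 90 × 12 = 1080.00, centroid at (45.00, 166.00).
ΣA = 5880.00 in², ΣAx_c = 264600.00 in³, ΣAy_c = 563280.00 in³.
x_c = 264600.00/5880.00 = 45.00 in; y_c = 563280.00/5880.00 = 95.80 in.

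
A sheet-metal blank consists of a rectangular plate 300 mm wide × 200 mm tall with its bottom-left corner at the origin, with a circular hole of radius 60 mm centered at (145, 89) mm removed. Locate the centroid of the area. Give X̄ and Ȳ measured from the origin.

plate: A = 300 × 200 = 60000.00, centroid at (150.00, 100.00).
hole: A = −π·60² = -11309.73, centroid at (145.00, 89.00).
ΣA = 48690.27 mm²
ΣAX̄ = (60000.00)(150.00) + (-11309.73)(145.00) = 7360088.63 mm³
ΣAȲ = (60000.00)(100.00) + (-11309.73)(89.00) = 4993433.71 mm³
X̄ = 7360088.63 / 48690.27 = 151.16 mm
Ȳ = 4993433.71 / 48690.27 = 102.56 mm

X̄ = 151.16 mm, Ȳ = 102.56 mm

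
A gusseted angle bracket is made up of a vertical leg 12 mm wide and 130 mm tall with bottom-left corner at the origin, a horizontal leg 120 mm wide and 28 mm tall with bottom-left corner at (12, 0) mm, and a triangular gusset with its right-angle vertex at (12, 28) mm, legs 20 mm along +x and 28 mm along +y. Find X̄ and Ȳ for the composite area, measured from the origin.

X̄ = 49.33 mm, Ȳ = 30.56 mm

Part | A | x̄ᵢ | ȳᵢ | A·x̄ᵢ | A·ȳᵢ
vertical leg | 1560.00 | 6.00 | 65.00 | 9360.00 | 101400.00
horizontal leg | 3360.00 | 72.00 | 14.00 | 241920.00 | 47040.00
gusset | 280.00 | 18.67 | 37.33 | 5226.67 | 10453.33
Σ | 5200.00 |  |  | 256506.67 | 158893.33
X̄ = 256506.67 / 5200.00 = 49.33 mm
Ȳ = 158893.33 / 5200.00 = 30.56 mm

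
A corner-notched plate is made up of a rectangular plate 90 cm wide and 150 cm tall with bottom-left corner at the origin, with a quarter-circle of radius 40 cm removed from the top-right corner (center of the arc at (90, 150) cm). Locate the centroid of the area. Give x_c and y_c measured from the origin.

x_c = 42.12 cm, y_c = 69.04 cm

Part | A | x̄ᵢ | ȳᵢ | A·x̄ᵢ | A·ȳᵢ
plate | 13500.00 | 45.00 | 75.00 | 607500.00 | 1012500.00
removed quarter-circle | -1256.64 | 73.02 | 133.02 | -91764.00 | -167162.23
Σ | 12243.36 |  |  | 515736.00 | 845337.77
x_c = 515736.00 / 12243.36 = 42.12 cm
y_c = 845337.77 / 12243.36 = 69.04 cm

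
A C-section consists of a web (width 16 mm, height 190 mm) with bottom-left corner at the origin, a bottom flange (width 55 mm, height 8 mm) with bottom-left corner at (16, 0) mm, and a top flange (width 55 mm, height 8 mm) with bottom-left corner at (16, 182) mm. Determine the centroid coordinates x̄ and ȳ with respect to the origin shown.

x̄ = 15.97 mm, ȳ = 95.00 mm

web: A = 16 × 190 = 3040.00, centroid at (8.00, 95.00).
bottom flange: A = 55 × 8 = 440.00, centroid at (43.50, 4.00).
top flange: A = 55 × 8 = 440.00, centroid at (43.50, 186.00).
ΣA = 3920.00 mm²
ΣAx̄ = (3040.00)(8.00) + (440.00)(43.50) + (440.00)(43.50) = 62600.00 mm³
ΣAȳ = (3040.00)(95.00) + (440.00)(4.00) + (440.00)(186.00) = 372400.00 mm³
x̄ = 62600.00 / 3920.00 = 15.97 mm
ȳ = 372400.00 / 3920.00 = 95.00 mm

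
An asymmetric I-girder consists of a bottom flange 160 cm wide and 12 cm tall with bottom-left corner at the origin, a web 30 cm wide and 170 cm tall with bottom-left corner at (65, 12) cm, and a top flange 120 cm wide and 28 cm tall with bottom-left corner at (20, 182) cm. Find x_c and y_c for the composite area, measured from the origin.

Part | A | x̄ᵢ | ȳᵢ | A·x̄ᵢ | A·ȳᵢ
bottom flange | 1920.00 | 80.00 | 6.00 | 153600.00 | 11520.00
web | 5100.00 | 80.00 | 97.00 | 408000.00 | 494700.00
top flange | 3360.00 | 80.00 | 196.00 | 268800.00 | 658560.00
Σ | 10380.00 |  |  | 830400.00 | 1164780.00
x_c = 830400.00 / 10380.00 = 80.00 cm
y_c = 1164780.00 / 10380.00 = 112.21 cm

x_c = 80.00 cm, y_c = 112.21 cm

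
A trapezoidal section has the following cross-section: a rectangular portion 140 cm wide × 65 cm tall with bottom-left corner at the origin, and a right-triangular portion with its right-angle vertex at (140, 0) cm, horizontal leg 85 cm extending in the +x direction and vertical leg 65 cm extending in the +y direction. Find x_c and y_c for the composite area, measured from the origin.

x_c = 92.90 cm, y_c = 29.98 cm

Part | A | x̄ᵢ | ȳᵢ | A·x̄ᵢ | A·ȳᵢ
rectangular portion | 9100.00 | 70.00 | 32.50 | 637000.00 | 295750.00
triangular portion | 2762.50 | 168.33 | 21.67 | 465020.83 | 59854.17
Σ | 11862.50 |  |  | 1102020.83 | 355604.17
x_c = 1102020.83 / 11862.50 = 92.90 cm
y_c = 355604.17 / 11862.50 = 29.98 cm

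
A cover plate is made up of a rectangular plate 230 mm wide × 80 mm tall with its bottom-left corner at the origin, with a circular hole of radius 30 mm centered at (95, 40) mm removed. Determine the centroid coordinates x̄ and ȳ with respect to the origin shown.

x̄ = 118.63 mm, ȳ = 40.00 mm

plate: A = 230 × 80 = 18400.00, centroid at (115.00, 40.00).
hole: A = −π·30² = -2827.43, centroid at (95.00, 40.00).
ΣA = 15572.57 mm², ΣAx̄ = 1847393.83 mm³, ΣAȳ = 622902.66 mm³.
x̄ = 1847393.83/15572.57 = 118.63 mm; ȳ = 622902.66/15572.57 = 40.00 mm.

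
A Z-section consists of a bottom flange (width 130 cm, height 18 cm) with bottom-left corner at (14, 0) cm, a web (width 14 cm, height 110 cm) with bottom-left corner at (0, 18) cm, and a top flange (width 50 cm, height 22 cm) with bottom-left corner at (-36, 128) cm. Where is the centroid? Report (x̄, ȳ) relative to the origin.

bottom flange: A = 130 × 18 = 2340.00, centroid at (79.00, 9.00).
web: A = 14 × 110 = 1540.00, centroid at (7.00, 73.00).
top flange: A = 50 × 22 = 1100.00, centroid at (-11.00, 139.00).
ΣA = 4980.00 cm²
ΣAx̄ = (2340.00)(79.00) + (1540.00)(7.00) + (1100.00)(-11.00) = 183540.00 cm³
ΣAȳ = (2340.00)(9.00) + (1540.00)(73.00) + (1100.00)(139.00) = 286380.00 cm³
x̄ = 183540.00 / 4980.00 = 36.86 cm
ȳ = 286380.00 / 4980.00 = 57.51 cm

x̄ = 36.86 cm, ȳ = 57.51 cm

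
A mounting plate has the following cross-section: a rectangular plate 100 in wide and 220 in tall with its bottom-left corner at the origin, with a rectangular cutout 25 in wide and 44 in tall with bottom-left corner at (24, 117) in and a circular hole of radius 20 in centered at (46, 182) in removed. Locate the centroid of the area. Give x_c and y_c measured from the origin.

x_c = 51.01 in, y_c = 103.77 in

plate: A = 100 × 220 = 22000.00, centroid at (50.00, 110.00).
hole 1: A = −(25 × 44) = -1100.00, centroid at (36.50, 139.00).
hole 2: A = −π·20² = -1256.64, centroid at (46.00, 182.00).
ΣA = 19643.36 in²
ΣAx_c = (22000.00)(50.00) + (-1100.00)(36.50) + (-1256.64)(46.00) = 1002044.70 in³
ΣAy_c = (22000.00)(110.00) + (-1100.00)(139.00) + (-1256.64)(182.00) = 2038392.05 in³
x_c = 1002044.70 / 19643.36 = 51.01 in
y_c = 2038392.05 / 19643.36 = 103.77 in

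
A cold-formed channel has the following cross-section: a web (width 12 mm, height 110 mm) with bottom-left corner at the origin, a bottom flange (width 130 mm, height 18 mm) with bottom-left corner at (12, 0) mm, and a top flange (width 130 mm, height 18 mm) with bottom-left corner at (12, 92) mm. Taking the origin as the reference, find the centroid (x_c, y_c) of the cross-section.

x_c = 61.38 mm, y_c = 55.00 mm

web: A = 12 × 110 = 1320.00, centroid at (6.00, 55.00).
bottom flange: A = 130 × 18 = 2340.00, centroid at (77.00, 9.00).
top flange: A = 130 × 18 = 2340.00, centroid at (77.00, 101.00).
ΣA = 6000.00 mm², ΣAx_c = 368280.00 mm³, ΣAy_c = 330000.00 mm³.
x_c = 368280.00/6000.00 = 61.38 mm; y_c = 330000.00/6000.00 = 55.00 mm.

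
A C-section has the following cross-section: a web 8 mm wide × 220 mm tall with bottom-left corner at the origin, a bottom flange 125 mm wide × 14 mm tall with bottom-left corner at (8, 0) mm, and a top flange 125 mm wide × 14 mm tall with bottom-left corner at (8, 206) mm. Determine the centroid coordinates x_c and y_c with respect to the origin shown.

x_c = 48.25 mm, y_c = 110.00 mm

web: A = 8 × 220 = 1760.00, centroid at (4.00, 110.00).
bottom flange: A = 125 × 14 = 1750.00, centroid at (70.50, 7.00).
top flange: A = 125 × 14 = 1750.00, centroid at (70.50, 213.00).
ΣA = 5260.00 mm², ΣAx_c = 253790.00 mm³, ΣAy_c = 578600.00 mm³.
x_c = 253790.00/5260.00 = 48.25 mm; y_c = 578600.00/5260.00 = 110.00 mm.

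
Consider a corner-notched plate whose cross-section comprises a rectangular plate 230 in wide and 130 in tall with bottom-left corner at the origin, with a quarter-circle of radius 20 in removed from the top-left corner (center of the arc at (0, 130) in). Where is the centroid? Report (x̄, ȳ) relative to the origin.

plate: A = 230 × 130 = 29900.00, centroid at (115.00, 65.00).
removed quarter-circle: A = −¼π·20² = -314.16, centroid at (8.49, 121.51).
ΣA = 29585.84 in²
ΣAx̄ = (29900.00)(115.00) + (-314.16)(8.49) = 3435833.33 in³
ΣAȳ = (29900.00)(65.00) + (-314.16)(121.51) = 1905325.96 in³
x̄ = 3435833.33 / 29585.84 = 116.13 in
ȳ = 1905325.96 / 29585.84 = 64.40 in

x̄ = 116.13 in, ȳ = 64.40 in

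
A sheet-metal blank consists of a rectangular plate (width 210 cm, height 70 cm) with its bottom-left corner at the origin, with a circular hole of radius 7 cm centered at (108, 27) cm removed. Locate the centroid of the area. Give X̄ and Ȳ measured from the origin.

Part | A | x̄ᵢ | ȳᵢ | A·x̄ᵢ | A·ȳᵢ
plate | 14700.00 | 105.00 | 35.00 | 1543500.00 | 514500.00
hole | -153.94 | 108.00 | 27.00 | -16625.31 | -4156.33
Σ | 14546.06 |  |  | 1526874.69 | 510343.67
X̄ = 1526874.69 / 14546.06 = 104.97 cm
Ȳ = 510343.67 / 14546.06 = 35.08 cm

X̄ = 104.97 cm, Ȳ = 35.08 cm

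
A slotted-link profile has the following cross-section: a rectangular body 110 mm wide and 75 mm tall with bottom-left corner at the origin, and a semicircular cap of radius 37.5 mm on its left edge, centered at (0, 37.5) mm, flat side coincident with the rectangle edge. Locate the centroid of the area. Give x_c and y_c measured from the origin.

Part | A | x̄ᵢ | ȳᵢ | A·x̄ᵢ | A·ȳᵢ
rectangular body | 8250.00 | 55.00 | 37.50 | 453750.00 | 309375.00
semicircular end | 2208.93 | -15.92 | 37.50 | -35156.25 | 82834.96
Σ | 10458.93 |  |  | 418593.75 | 392209.96
x_c = 418593.75 / 10458.93 = 40.02 mm
y_c = 392209.96 / 10458.93 = 37.50 mm

x_c = 40.02 mm, y_c = 37.50 mm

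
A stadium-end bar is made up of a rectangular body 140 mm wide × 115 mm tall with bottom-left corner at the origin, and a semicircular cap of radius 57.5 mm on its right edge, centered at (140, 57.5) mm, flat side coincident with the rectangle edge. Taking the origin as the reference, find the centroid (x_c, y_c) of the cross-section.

x_c = 93.02 mm, y_c = 57.50 mm

Part | A | x̄ᵢ | ȳᵢ | A·x̄ᵢ | A·ȳᵢ
rectangular body | 16100.00 | 70.00 | 57.50 | 1127000.00 | 925750.00
semicircular end | 5193.45 | 164.40 | 57.50 | 853821.93 | 298623.11
Σ | 21293.45 |  |  | 1980821.93 | 1224373.11
x_c = 1980821.93 / 21293.45 = 93.02 mm
y_c = 1224373.11 / 21293.45 = 57.50 mm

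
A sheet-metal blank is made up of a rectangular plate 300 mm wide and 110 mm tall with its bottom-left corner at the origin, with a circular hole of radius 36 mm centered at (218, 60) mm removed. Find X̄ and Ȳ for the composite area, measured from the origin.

X̄ = 140.43 mm, Ȳ = 54.30 mm

plate: A = 300 × 110 = 33000.00, centroid at (150.00, 55.00).
hole: A = −π·36² = -4071.50, centroid at (218.00, 60.00).
ΣA = 28928.50 mm²
ΣAX̄ = (33000.00)(150.00) + (-4071.50)(218.00) = 4062412.11 mm³
ΣAȲ = (33000.00)(55.00) + (-4071.50)(60.00) = 1570709.76 mm³
X̄ = 4062412.11 / 28928.50 = 140.43 mm
Ȳ = 1570709.76 / 28928.50 = 54.30 mm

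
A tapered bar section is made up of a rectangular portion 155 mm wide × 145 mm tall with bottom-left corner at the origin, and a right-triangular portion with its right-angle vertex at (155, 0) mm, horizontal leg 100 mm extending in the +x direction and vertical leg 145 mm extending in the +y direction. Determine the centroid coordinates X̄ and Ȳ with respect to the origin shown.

rectangular portion: A = 155 × 145 = 22475.00, centroid at (77.50, 72.50).
triangular portion: A = ½·100·145 = 7250.00, centroid at (188.33, 48.33).
ΣA = 29725.00 mm², ΣAX̄ = 3107229.17 mm³, ΣAȲ = 1979854.17 mm³.
X̄ = 3107229.17/29725.00 = 104.53 mm; Ȳ = 1979854.17/29725.00 = 66.61 mm.

X̄ = 104.53 mm, Ȳ = 66.61 mm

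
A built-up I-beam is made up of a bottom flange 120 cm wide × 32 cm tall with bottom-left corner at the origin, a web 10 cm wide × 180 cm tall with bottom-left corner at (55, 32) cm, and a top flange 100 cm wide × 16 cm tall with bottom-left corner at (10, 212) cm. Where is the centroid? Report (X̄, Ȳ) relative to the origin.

X̄ = 60.00 cm, Ȳ = 87.44 cm

bottom flange: A = 120 × 32 = 3840.00, centroid at (60.00, 16.00).
web: A = 10 × 180 = 1800.00, centroid at (60.00, 122.00).
top flange: A = 100 × 16 = 1600.00, centroid at (60.00, 220.00).
ΣA = 7240.00 cm²
ΣAX̄ = (3840.00)(60.00) + (1800.00)(60.00) + (1600.00)(60.00) = 434400.00 cm³
ΣAȲ = (3840.00)(16.00) + (1800.00)(122.00) + (1600.00)(220.00) = 633040.00 cm³
X̄ = 434400.00 / 7240.00 = 60.00 cm
Ȳ = 633040.00 / 7240.00 = 87.44 cm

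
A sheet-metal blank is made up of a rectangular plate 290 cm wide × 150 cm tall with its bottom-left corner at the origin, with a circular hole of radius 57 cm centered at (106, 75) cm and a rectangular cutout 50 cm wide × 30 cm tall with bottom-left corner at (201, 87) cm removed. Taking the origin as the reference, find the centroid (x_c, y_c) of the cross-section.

Part | A | x̄ᵢ | ȳᵢ | A·x̄ᵢ | A·ȳᵢ
plate | 43500.00 | 145.00 | 75.00 | 6307500.00 | 3262500.00
hole 1 | -10207.03 | 106.00 | 75.00 | -1081945.66 | -765527.59
hole 2 | -1500.00 | 226.00 | 102.00 | -339000.00 | -153000.00
Σ | 31792.97 |  |  | 4886554.34 | 2343972.41
x_c = 4886554.34 / 31792.97 = 153.70 cm
y_c = 2343972.41 / 31792.97 = 73.73 cm

x_c = 153.70 cm, y_c = 73.73 cm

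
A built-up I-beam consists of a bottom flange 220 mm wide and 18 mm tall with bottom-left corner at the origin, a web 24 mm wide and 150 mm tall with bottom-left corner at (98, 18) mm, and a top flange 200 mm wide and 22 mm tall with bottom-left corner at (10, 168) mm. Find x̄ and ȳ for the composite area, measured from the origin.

x̄ = 110.00 mm, ȳ = 96.83 mm

Part | A | x̄ᵢ | ȳᵢ | A·x̄ᵢ | A·ȳᵢ
bottom flange | 3960.00 | 110.00 | 9.00 | 435600.00 | 35640.00
web | 3600.00 | 110.00 | 93.00 | 396000.00 | 334800.00
top flange | 4400.00 | 110.00 | 179.00 | 484000.00 | 787600.00
Σ | 11960.00 |  |  | 1315600.00 | 1158040.00
x̄ = 1315600.00 / 11960.00 = 110.00 mm
ȳ = 1158040.00 / 11960.00 = 96.83 mm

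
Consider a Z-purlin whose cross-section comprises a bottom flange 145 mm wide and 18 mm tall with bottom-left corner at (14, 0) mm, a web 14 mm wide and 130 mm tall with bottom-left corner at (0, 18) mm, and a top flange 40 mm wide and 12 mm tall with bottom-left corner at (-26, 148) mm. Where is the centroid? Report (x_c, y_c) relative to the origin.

Part | A | x̄ᵢ | ȳᵢ | A·x̄ᵢ | A·ȳᵢ
bottom flange | 2610.00 | 86.50 | 9.00 | 225765.00 | 23490.00
web | 1820.00 | 7.00 | 83.00 | 12740.00 | 151060.00
top flange | 480.00 | -6.00 | 154.00 | -2880.00 | 73920.00
Σ | 4910.00 |  |  | 235625.00 | 248470.00
x_c = 235625.00 / 4910.00 = 47.99 mm
y_c = 248470.00 / 4910.00 = 50.60 mm

x_c = 47.99 mm, y_c = 50.60 mm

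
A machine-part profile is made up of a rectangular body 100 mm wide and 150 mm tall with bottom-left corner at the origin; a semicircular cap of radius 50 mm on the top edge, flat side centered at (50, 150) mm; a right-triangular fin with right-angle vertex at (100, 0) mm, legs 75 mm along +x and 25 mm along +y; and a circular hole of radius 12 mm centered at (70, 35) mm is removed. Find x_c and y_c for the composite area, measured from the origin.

rectangular body: A = 100 × 150 = 15000.00, centroid at (50.00, 75.00).
semicircular top: A = ½π·50² = 3926.99, centroid at (50.00, 171.22).
triangular fin: A = ½·75·25 = 937.50, centroid at (125.00, 8.33).
hole: A = −π·12² = -452.39, centroid at (70.00, 35.00).
ΣA = 19412.10 mm²
ΣAx_c = (15000.00)(50.00) + (3926.99)(50.00) + (937.50)(125.00) + (-452.39)(70.00) = 1031869.79 mm³
ΣAy_c = (15000.00)(75.00) + (3926.99)(171.22) + (937.50)(8.33) + (-452.39)(35.00) = 1789360.83 mm³
x_c = 1031869.79 / 19412.10 = 53.16 mm
y_c = 1789360.83 / 19412.10 = 92.18 mm

x_c = 53.16 mm, y_c = 92.18 mm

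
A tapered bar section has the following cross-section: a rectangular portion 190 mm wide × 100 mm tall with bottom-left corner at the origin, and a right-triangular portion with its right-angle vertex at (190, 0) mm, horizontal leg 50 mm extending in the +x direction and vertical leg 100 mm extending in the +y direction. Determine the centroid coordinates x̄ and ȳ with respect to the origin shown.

x̄ = 107.98 mm, ȳ = 48.06 mm

rectangular portion: A = 190 × 100 = 19000.00, centroid at (95.00, 50.00).
triangular portion: A = ½·50·100 = 2500.00, centroid at (206.67, 33.33).
ΣA = 21500.00 mm², ΣAx̄ = 2321666.67 mm³, ΣAȳ = 1033333.33 mm³.
x̄ = 2321666.67/21500.00 = 107.98 mm; ȳ = 1033333.33/21500.00 = 48.06 mm.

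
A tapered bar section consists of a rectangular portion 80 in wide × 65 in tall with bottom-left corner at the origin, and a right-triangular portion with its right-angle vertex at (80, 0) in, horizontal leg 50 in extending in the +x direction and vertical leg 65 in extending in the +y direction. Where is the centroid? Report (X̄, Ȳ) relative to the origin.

X̄ = 53.49 in, Ȳ = 29.92 in

rectangular portion: A = 80 × 65 = 5200.00, centroid at (40.00, 32.50).
triangular portion: A = ½·50·65 = 1625.00, centroid at (96.67, 21.67).
ΣA = 6825.00 in², ΣAX̄ = 365083.33 in³, ΣAȲ = 204208.33 in³.
X̄ = 365083.33/6825.00 = 53.49 in; Ȳ = 204208.33/6825.00 = 29.92 in.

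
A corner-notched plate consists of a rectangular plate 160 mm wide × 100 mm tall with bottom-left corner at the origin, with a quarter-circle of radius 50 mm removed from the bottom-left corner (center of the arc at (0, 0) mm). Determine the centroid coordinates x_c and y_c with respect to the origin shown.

Part | A | x̄ᵢ | ȳᵢ | A·x̄ᵢ | A·ȳᵢ
plate | 16000.00 | 80.00 | 50.00 | 1280000.00 | 800000.00
removed quarter-circle | -1963.50 | 21.22 | 21.22 | -41666.67 | -41666.67
Σ | 14036.50 |  |  | 1238333.33 | 758333.33
x_c = 1238333.33 / 14036.50 = 88.22 mm
y_c = 758333.33 / 14036.50 = 54.03 mm

x_c = 88.22 mm, y_c = 54.03 mm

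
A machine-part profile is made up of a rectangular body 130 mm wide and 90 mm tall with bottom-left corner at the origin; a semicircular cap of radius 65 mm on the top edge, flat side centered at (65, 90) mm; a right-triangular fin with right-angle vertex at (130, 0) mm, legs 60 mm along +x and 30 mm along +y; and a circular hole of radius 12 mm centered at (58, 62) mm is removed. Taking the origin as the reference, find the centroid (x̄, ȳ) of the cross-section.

rectangular body: A = 130 × 90 = 11700.00, centroid at (65.00, 45.00).
semicircular top: A = ½π·65² = 6636.61, centroid at (65.00, 117.59).
triangular fin: A = ½·60·30 = 900.00, centroid at (150.00, 10.00).
hole: A = −π·12² = -452.39, centroid at (58.00, 62.00).
ΣA = 18784.23 mm², ΣAx̄ = 1300641.36 mm³, ΣAȳ = 1287830.50 mm³.
x̄ = 1300641.36/18784.23 = 69.24 mm; ȳ = 1287830.50/18784.23 = 68.56 mm.

x̄ = 69.24 mm, ȳ = 68.56 mm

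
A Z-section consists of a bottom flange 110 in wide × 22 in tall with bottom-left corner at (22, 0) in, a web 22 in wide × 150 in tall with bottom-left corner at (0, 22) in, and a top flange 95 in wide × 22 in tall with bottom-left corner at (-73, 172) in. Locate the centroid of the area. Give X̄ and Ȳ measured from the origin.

bottom flange: A = 110 × 22 = 2420.00, centroid at (77.00, 11.00).
web: A = 22 × 150 = 3300.00, centroid at (11.00, 97.00).
top flange: A = 95 × 22 = 2090.00, centroid at (-25.50, 183.00).
ΣA = 7810.00 in²
ΣAX̄ = (2420.00)(77.00) + (3300.00)(11.00) + (2090.00)(-25.50) = 169345.00 in³
ΣAȲ = (2420.00)(11.00) + (3300.00)(97.00) + (2090.00)(183.00) = 729190.00 in³
X̄ = 169345.00 / 7810.00 = 21.68 in
Ȳ = 729190.00 / 7810.00 = 93.37 in

X̄ = 21.68 in, Ȳ = 93.37 in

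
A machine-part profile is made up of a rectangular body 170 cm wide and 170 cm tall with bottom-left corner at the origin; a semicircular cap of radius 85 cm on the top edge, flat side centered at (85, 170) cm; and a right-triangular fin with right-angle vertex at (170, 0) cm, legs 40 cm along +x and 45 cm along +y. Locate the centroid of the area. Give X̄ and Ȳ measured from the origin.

X̄ = 87.15 cm, Ȳ = 116.86 cm

Part | A | x̄ᵢ | ȳᵢ | A·x̄ᵢ | A·ȳᵢ
rectangular body | 28900.00 | 85.00 | 85.00 | 2456500.00 | 2456500.00
semicircular top | 11349.00 | 85.00 | 206.08 | 964665.29 | 2338747.26
triangular fin | 900.00 | 183.33 | 15.00 | 165000.00 | 13500.00
Σ | 41149.00 |  |  | 3586165.29 | 4808747.26
X̄ = 3586165.29 / 41149.00 = 87.15 cm
Ȳ = 4808747.26 / 41149.00 = 116.86 cm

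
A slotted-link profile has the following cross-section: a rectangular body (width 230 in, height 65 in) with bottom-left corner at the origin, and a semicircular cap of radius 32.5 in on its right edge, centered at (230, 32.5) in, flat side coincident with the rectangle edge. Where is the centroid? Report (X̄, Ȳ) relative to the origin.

X̄ = 127.87 in, Ȳ = 32.50 in

rectangular body: A = 230 × 65 = 14950.00, centroid at (115.00, 32.50).
semicircular end: A = ½π·32.5² = 1659.15, centroid at (243.79, 32.50).
ΣA = 16609.15 in², ΣAX̄ = 2123740.75 in³, ΣAȲ = 539797.49 in³.
X̄ = 2123740.75/16609.15 = 127.87 in; Ȳ = 539797.49/16609.15 = 32.50 in.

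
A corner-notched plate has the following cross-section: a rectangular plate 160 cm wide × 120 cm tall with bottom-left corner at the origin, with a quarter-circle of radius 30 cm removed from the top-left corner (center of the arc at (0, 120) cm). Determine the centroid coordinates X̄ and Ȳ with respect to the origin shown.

X̄ = 82.57 cm, Ȳ = 58.19 cm

plate: A = 160 × 120 = 19200.00, centroid at (80.00, 60.00).
removed quarter-circle: A = −¼π·30² = -706.86, centroid at (12.73, 107.27).
ΣA = 18493.14 cm²
ΣAX̄ = (19200.00)(80.00) + (-706.86)(12.73) = 1527000.00 cm³
ΣAȲ = (19200.00)(60.00) + (-706.86)(107.27) = 1076177.00 cm³
X̄ = 1527000.00 / 18493.14 = 82.57 cm
Ȳ = 1076177.00 / 18493.14 = 58.19 cm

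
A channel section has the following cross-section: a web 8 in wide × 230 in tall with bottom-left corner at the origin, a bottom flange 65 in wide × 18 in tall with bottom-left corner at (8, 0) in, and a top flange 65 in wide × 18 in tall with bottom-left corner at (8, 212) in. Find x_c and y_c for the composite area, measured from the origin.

x_c = 24.43 in, y_c = 115.00 in

web: A = 8 × 230 = 1840.00, centroid at (4.00, 115.00).
bottom flange: A = 65 × 18 = 1170.00, centroid at (40.50, 9.00).
top flange: A = 65 × 18 = 1170.00, centroid at (40.50, 221.00).
ΣA = 4180.00 in²
ΣAx_c = (1840.00)(4.00) + (1170.00)(40.50) + (1170.00)(40.50) = 102130.00 in³
ΣAy_c = (1840.00)(115.00) + (1170.00)(9.00) + (1170.00)(221.00) = 480700.00 in³
x_c = 102130.00 / 4180.00 = 24.43 in
y_c = 480700.00 / 4180.00 = 115.00 in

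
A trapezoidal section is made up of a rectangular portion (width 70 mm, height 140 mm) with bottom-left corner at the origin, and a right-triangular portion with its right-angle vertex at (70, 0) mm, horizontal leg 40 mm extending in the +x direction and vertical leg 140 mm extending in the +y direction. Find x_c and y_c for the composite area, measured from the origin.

Part | A | x̄ᵢ | ȳᵢ | A·x̄ᵢ | A·ȳᵢ
rectangular portion | 9800.00 | 35.00 | 70.00 | 343000.00 | 686000.00
triangular portion | 2800.00 | 83.33 | 46.67 | 233333.33 | 130666.67
Σ | 12600.00 |  |  | 576333.33 | 816666.67
x_c = 576333.33 / 12600.00 = 45.74 mm
y_c = 816666.67 / 12600.00 = 64.81 mm

x_c = 45.74 mm, y_c = 64.81 mm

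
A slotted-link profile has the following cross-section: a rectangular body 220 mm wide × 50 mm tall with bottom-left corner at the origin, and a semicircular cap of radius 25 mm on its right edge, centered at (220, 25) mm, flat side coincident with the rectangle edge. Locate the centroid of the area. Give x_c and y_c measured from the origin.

x_c = 119.88 mm, y_c = 25.00 mm

rectangular body: A = 220 × 50 = 11000.00, centroid at (110.00, 25.00).
semicircular end: A = ½π·25² = 981.75, centroid at (230.61, 25.00).
ΣA = 11981.75 mm²
ΣAx_c = (11000.00)(110.00) + (981.75)(230.61) = 1436401.16 mm³
ΣAy_c = (11000.00)(25.00) + (981.75)(25.00) = 299543.69 mm³
x_c = 1436401.16 / 11981.75 = 119.88 mm
y_c = 299543.69 / 11981.75 = 25.00 mm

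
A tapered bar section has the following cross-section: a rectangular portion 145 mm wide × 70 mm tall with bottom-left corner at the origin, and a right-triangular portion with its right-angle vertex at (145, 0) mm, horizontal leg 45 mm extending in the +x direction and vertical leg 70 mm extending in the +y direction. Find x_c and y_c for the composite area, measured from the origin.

x_c = 84.25 mm, y_c = 33.43 mm

rectangular portion: A = 145 × 70 = 10150.00, centroid at (72.50, 35.00).
triangular portion: A = ½·45·70 = 1575.00, centroid at (160.00, 23.33).
ΣA = 11725.00 mm², ΣAx_c = 987875.00 mm³, ΣAy_c = 392000.00 mm³.
x_c = 987875.00/11725.00 = 84.25 mm; y_c = 392000.00/11725.00 = 33.43 mm.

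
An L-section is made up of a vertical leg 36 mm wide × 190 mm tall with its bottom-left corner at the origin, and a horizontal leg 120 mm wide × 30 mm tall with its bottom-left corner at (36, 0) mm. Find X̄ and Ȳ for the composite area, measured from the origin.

X̄ = 44.90 mm, Ȳ = 67.41 mm

Part | A | x̄ᵢ | ȳᵢ | A·x̄ᵢ | A·ȳᵢ
vertical leg | 6840.00 | 18.00 | 95.00 | 123120.00 | 649800.00
horizontal leg | 3600.00 | 96.00 | 15.00 | 345600.00 | 54000.00
Σ | 10440.00 |  |  | 468720.00 | 703800.00
X̄ = 468720.00 / 10440.00 = 44.90 mm
Ȳ = 703800.00 / 10440.00 = 67.41 mm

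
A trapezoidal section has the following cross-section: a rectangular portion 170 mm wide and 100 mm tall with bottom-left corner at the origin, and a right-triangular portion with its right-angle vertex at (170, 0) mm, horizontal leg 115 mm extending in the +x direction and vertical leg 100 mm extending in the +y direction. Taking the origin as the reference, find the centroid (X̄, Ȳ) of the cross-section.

Part | A | x̄ᵢ | ȳᵢ | A·x̄ᵢ | A·ȳᵢ
rectangular portion | 17000.00 | 85.00 | 50.00 | 1445000.00 | 850000.00
triangular portion | 5750.00 | 208.33 | 33.33 | 1197916.67 | 191666.67
Σ | 22750.00 |  |  | 2642916.67 | 1041666.67
X̄ = 2642916.67 / 22750.00 = 116.17 mm
Ȳ = 1041666.67 / 22750.00 = 45.79 mm

X̄ = 116.17 mm, Ȳ = 45.79 mm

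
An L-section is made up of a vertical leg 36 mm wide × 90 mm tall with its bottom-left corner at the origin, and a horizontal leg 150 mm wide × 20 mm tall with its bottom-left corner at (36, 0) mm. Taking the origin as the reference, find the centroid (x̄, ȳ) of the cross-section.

x̄ = 62.71 mm, ȳ = 28.17 mm

vertical leg: A = 36 × 90 = 3240.00, centroid at (18.00, 45.00).
horizontal leg: A = 150 × 20 = 3000.00, centroid at (111.00, 10.00).
ΣA = 6240.00 mm²
ΣAx̄ = (3240.00)(18.00) + (3000.00)(111.00) = 391320.00 mm³
ΣAȳ = (3240.00)(45.00) + (3000.00)(10.00) = 175800.00 mm³
x̄ = 391320.00 / 6240.00 = 62.71 mm
ȳ = 175800.00 / 6240.00 = 28.17 mm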